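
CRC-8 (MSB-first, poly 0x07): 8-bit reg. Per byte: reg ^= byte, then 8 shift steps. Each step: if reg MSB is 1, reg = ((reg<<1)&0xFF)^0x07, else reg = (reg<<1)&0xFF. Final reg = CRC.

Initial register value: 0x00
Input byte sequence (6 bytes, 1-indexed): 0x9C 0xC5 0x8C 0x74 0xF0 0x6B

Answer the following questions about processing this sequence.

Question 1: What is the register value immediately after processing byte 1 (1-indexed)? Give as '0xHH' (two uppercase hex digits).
Answer: 0xDD

Derivation:
After byte 1 (0x9C): reg=0xDD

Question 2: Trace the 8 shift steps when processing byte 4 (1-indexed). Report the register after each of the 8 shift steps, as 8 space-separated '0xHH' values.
After byte 1 (0x9C): reg=0xDD
After byte 2 (0xC5): reg=0x48
After byte 3 (0x8C): reg=0x52
Register before byte 4: 0x52
After XOR with byte 0x74: 0x26

Answer: 0x4C 0x98 0x37 0x6E 0xDC 0xBF 0x79 0xF2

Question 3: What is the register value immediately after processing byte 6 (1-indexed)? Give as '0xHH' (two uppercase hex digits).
Answer: 0x3C

Derivation:
After byte 1 (0x9C): reg=0xDD
After byte 2 (0xC5): reg=0x48
After byte 3 (0x8C): reg=0x52
After byte 4 (0x74): reg=0xF2
After byte 5 (0xF0): reg=0x0E
After byte 6 (0x6B): reg=0x3C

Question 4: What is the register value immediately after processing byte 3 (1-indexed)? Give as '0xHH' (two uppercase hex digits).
After byte 1 (0x9C): reg=0xDD
After byte 2 (0xC5): reg=0x48
After byte 3 (0x8C): reg=0x52

Answer: 0x52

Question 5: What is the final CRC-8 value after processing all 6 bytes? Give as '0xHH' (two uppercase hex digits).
After byte 1 (0x9C): reg=0xDD
After byte 2 (0xC5): reg=0x48
After byte 3 (0x8C): reg=0x52
After byte 4 (0x74): reg=0xF2
After byte 5 (0xF0): reg=0x0E
After byte 6 (0x6B): reg=0x3C

Answer: 0x3C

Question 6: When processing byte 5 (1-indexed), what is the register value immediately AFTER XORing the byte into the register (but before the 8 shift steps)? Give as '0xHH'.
Answer: 0x02

Derivation:
Register before byte 5: 0xF2
Byte 5: 0xF0
0xF2 XOR 0xF0 = 0x02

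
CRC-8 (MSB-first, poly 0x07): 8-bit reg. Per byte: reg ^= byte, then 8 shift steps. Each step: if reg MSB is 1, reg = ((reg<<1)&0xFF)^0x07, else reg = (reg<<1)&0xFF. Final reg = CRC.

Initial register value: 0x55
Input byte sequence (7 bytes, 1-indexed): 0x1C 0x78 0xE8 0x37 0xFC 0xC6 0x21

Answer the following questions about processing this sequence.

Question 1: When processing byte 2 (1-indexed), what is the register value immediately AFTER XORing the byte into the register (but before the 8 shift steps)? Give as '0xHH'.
Answer: 0x80

Derivation:
Register before byte 2: 0xF8
Byte 2: 0x78
0xF8 XOR 0x78 = 0x80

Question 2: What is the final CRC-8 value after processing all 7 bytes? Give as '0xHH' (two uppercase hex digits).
After byte 1 (0x1C): reg=0xF8
After byte 2 (0x78): reg=0x89
After byte 3 (0xE8): reg=0x20
After byte 4 (0x37): reg=0x65
After byte 5 (0xFC): reg=0xC6
After byte 6 (0xC6): reg=0x00
After byte 7 (0x21): reg=0xE7

Answer: 0xE7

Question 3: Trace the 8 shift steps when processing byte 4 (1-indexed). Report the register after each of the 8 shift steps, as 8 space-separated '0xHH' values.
After byte 1 (0x1C): reg=0xF8
After byte 2 (0x78): reg=0x89
After byte 3 (0xE8): reg=0x20
Register before byte 4: 0x20
After XOR with byte 0x37: 0x17

Answer: 0x2E 0x5C 0xB8 0x77 0xEE 0xDB 0xB1 0x65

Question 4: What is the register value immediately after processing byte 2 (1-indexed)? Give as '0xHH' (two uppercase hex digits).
After byte 1 (0x1C): reg=0xF8
After byte 2 (0x78): reg=0x89

Answer: 0x89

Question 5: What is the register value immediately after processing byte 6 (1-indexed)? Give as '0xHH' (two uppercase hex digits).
After byte 1 (0x1C): reg=0xF8
After byte 2 (0x78): reg=0x89
After byte 3 (0xE8): reg=0x20
After byte 4 (0x37): reg=0x65
After byte 5 (0xFC): reg=0xC6
After byte 6 (0xC6): reg=0x00

Answer: 0x00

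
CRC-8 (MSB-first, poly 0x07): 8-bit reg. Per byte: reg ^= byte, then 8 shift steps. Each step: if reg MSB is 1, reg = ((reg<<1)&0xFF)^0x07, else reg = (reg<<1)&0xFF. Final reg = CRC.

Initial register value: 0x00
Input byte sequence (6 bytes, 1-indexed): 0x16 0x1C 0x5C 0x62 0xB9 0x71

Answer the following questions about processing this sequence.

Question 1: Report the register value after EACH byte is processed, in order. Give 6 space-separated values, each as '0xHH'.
0x62 0x7D 0xE7 0x92 0xD1 0x69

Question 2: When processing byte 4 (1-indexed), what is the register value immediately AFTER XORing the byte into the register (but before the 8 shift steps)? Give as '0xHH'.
Register before byte 4: 0xE7
Byte 4: 0x62
0xE7 XOR 0x62 = 0x85

Answer: 0x85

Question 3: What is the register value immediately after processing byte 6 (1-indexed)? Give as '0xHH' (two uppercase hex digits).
Answer: 0x69

Derivation:
After byte 1 (0x16): reg=0x62
After byte 2 (0x1C): reg=0x7D
After byte 3 (0x5C): reg=0xE7
After byte 4 (0x62): reg=0x92
After byte 5 (0xB9): reg=0xD1
After byte 6 (0x71): reg=0x69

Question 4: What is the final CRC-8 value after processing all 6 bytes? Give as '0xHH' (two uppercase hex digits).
Answer: 0x69

Derivation:
After byte 1 (0x16): reg=0x62
After byte 2 (0x1C): reg=0x7D
After byte 3 (0x5C): reg=0xE7
After byte 4 (0x62): reg=0x92
After byte 5 (0xB9): reg=0xD1
After byte 6 (0x71): reg=0x69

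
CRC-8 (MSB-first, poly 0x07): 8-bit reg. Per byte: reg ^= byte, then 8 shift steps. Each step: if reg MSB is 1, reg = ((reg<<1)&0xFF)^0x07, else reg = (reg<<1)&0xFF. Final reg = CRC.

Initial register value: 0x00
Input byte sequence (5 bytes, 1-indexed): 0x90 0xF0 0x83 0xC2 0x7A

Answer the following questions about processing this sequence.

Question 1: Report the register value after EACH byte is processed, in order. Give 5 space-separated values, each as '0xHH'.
0xF9 0x3F 0x3D 0xF3 0xB6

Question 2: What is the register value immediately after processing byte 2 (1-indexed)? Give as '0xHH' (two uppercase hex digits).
Answer: 0x3F

Derivation:
After byte 1 (0x90): reg=0xF9
After byte 2 (0xF0): reg=0x3F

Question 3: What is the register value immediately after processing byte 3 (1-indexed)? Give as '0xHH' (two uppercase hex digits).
Answer: 0x3D

Derivation:
After byte 1 (0x90): reg=0xF9
After byte 2 (0xF0): reg=0x3F
After byte 3 (0x83): reg=0x3D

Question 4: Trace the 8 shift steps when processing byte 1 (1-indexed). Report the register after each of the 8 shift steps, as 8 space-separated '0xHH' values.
Answer: 0x27 0x4E 0x9C 0x3F 0x7E 0xFC 0xFF 0xF9

Derivation:
Register before byte 1: 0x00
After XOR with byte 0x90: 0x90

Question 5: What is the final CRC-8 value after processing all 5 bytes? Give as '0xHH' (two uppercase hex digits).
Answer: 0xB6

Derivation:
After byte 1 (0x90): reg=0xF9
After byte 2 (0xF0): reg=0x3F
After byte 3 (0x83): reg=0x3D
After byte 4 (0xC2): reg=0xF3
After byte 5 (0x7A): reg=0xB6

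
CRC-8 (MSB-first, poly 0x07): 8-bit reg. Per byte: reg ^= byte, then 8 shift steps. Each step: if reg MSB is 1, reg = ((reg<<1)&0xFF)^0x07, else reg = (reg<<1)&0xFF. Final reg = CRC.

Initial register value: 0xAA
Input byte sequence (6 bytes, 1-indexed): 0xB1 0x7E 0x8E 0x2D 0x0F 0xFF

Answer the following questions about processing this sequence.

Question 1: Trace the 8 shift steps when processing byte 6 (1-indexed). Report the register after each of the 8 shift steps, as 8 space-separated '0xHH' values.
Answer: 0x95 0x2D 0x5A 0xB4 0x6F 0xDE 0xBB 0x71

Derivation:
After byte 1 (0xB1): reg=0x41
After byte 2 (0x7E): reg=0xBD
After byte 3 (0x8E): reg=0x99
After byte 4 (0x2D): reg=0x05
After byte 5 (0x0F): reg=0x36
Register before byte 6: 0x36
After XOR with byte 0xFF: 0xC9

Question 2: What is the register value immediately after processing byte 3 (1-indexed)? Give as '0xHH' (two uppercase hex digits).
After byte 1 (0xB1): reg=0x41
After byte 2 (0x7E): reg=0xBD
After byte 3 (0x8E): reg=0x99

Answer: 0x99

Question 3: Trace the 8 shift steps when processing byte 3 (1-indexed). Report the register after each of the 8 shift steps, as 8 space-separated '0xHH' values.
Answer: 0x66 0xCC 0x9F 0x39 0x72 0xE4 0xCF 0x99

Derivation:
After byte 1 (0xB1): reg=0x41
After byte 2 (0x7E): reg=0xBD
Register before byte 3: 0xBD
After XOR with byte 0x8E: 0x33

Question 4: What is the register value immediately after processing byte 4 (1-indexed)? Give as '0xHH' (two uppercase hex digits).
After byte 1 (0xB1): reg=0x41
After byte 2 (0x7E): reg=0xBD
After byte 3 (0x8E): reg=0x99
After byte 4 (0x2D): reg=0x05

Answer: 0x05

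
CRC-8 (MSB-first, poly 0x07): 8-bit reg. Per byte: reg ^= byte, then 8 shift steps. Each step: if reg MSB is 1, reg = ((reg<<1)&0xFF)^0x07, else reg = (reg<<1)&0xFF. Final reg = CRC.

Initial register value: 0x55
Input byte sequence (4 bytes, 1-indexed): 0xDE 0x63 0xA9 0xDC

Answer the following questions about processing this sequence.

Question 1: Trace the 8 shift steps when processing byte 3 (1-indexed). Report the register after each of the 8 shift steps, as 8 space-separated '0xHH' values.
Answer: 0x4B 0x96 0x2B 0x56 0xAC 0x5F 0xBE 0x7B

Derivation:
After byte 1 (0xDE): reg=0xB8
After byte 2 (0x63): reg=0x0F
Register before byte 3: 0x0F
After XOR with byte 0xA9: 0xA6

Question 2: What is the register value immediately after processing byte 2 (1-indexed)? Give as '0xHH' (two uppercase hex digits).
After byte 1 (0xDE): reg=0xB8
After byte 2 (0x63): reg=0x0F

Answer: 0x0F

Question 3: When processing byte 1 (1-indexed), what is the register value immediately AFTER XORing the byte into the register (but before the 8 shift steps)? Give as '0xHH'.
Answer: 0x8B

Derivation:
Register before byte 1: 0x55
Byte 1: 0xDE
0x55 XOR 0xDE = 0x8B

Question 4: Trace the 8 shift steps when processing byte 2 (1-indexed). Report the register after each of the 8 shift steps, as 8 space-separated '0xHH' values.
Answer: 0xB1 0x65 0xCA 0x93 0x21 0x42 0x84 0x0F

Derivation:
After byte 1 (0xDE): reg=0xB8
Register before byte 2: 0xB8
After XOR with byte 0x63: 0xDB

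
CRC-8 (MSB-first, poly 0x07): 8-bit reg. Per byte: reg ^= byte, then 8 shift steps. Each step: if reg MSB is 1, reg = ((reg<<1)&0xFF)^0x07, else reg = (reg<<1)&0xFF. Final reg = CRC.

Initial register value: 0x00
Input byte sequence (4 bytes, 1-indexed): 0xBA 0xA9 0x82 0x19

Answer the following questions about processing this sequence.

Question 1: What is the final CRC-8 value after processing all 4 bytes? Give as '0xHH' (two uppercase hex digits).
Answer: 0xA5

Derivation:
After byte 1 (0xBA): reg=0x2F
After byte 2 (0xA9): reg=0x9B
After byte 3 (0x82): reg=0x4F
After byte 4 (0x19): reg=0xA5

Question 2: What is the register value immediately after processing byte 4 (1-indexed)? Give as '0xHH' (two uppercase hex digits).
Answer: 0xA5

Derivation:
After byte 1 (0xBA): reg=0x2F
After byte 2 (0xA9): reg=0x9B
After byte 3 (0x82): reg=0x4F
After byte 4 (0x19): reg=0xA5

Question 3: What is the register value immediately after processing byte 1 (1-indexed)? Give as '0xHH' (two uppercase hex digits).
After byte 1 (0xBA): reg=0x2F

Answer: 0x2F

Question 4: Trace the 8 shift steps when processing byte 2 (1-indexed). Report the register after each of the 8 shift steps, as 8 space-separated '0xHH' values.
Answer: 0x0B 0x16 0x2C 0x58 0xB0 0x67 0xCE 0x9B

Derivation:
After byte 1 (0xBA): reg=0x2F
Register before byte 2: 0x2F
After XOR with byte 0xA9: 0x86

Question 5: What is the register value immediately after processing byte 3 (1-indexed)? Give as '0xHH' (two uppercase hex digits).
After byte 1 (0xBA): reg=0x2F
After byte 2 (0xA9): reg=0x9B
After byte 3 (0x82): reg=0x4F

Answer: 0x4F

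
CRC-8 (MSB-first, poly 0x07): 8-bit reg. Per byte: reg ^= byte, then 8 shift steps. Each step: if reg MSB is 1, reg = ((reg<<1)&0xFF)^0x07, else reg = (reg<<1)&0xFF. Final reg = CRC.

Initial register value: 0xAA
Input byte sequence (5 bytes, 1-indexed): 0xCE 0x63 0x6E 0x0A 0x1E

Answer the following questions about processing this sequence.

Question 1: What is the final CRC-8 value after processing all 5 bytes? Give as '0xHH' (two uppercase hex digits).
Answer: 0x7D

Derivation:
After byte 1 (0xCE): reg=0x3B
After byte 2 (0x63): reg=0x8F
After byte 3 (0x6E): reg=0xA9
After byte 4 (0x0A): reg=0x60
After byte 5 (0x1E): reg=0x7D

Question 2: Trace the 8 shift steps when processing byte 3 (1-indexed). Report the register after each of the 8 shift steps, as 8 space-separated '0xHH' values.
After byte 1 (0xCE): reg=0x3B
After byte 2 (0x63): reg=0x8F
Register before byte 3: 0x8F
After XOR with byte 0x6E: 0xE1

Answer: 0xC5 0x8D 0x1D 0x3A 0x74 0xE8 0xD7 0xA9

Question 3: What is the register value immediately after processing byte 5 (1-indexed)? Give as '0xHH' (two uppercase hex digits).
After byte 1 (0xCE): reg=0x3B
After byte 2 (0x63): reg=0x8F
After byte 3 (0x6E): reg=0xA9
After byte 4 (0x0A): reg=0x60
After byte 5 (0x1E): reg=0x7D

Answer: 0x7D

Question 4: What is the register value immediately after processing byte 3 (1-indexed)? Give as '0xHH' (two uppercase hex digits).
Answer: 0xA9

Derivation:
After byte 1 (0xCE): reg=0x3B
After byte 2 (0x63): reg=0x8F
After byte 3 (0x6E): reg=0xA9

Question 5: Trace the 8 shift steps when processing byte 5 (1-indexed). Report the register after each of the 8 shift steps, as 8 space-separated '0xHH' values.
Answer: 0xFC 0xFF 0xF9 0xF5 0xED 0xDD 0xBD 0x7D

Derivation:
After byte 1 (0xCE): reg=0x3B
After byte 2 (0x63): reg=0x8F
After byte 3 (0x6E): reg=0xA9
After byte 4 (0x0A): reg=0x60
Register before byte 5: 0x60
After XOR with byte 0x1E: 0x7E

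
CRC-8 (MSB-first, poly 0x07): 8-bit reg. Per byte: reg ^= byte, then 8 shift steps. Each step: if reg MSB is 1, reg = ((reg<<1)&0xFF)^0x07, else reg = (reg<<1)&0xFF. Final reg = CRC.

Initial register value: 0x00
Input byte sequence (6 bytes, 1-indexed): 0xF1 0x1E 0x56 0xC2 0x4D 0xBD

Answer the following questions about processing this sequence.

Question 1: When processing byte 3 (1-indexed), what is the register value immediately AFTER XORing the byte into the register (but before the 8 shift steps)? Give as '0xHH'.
Register before byte 3: 0x5B
Byte 3: 0x56
0x5B XOR 0x56 = 0x0D

Answer: 0x0D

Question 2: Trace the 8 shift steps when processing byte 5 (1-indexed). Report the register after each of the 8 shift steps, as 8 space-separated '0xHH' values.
Answer: 0xCF 0x99 0x35 0x6A 0xD4 0xAF 0x59 0xB2

Derivation:
After byte 1 (0xF1): reg=0xD9
After byte 2 (0x1E): reg=0x5B
After byte 3 (0x56): reg=0x23
After byte 4 (0xC2): reg=0xA9
Register before byte 5: 0xA9
After XOR with byte 0x4D: 0xE4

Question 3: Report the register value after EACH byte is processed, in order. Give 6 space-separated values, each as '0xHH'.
0xD9 0x5B 0x23 0xA9 0xB2 0x2D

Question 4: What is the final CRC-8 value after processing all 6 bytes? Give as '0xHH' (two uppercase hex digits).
Answer: 0x2D

Derivation:
After byte 1 (0xF1): reg=0xD9
After byte 2 (0x1E): reg=0x5B
After byte 3 (0x56): reg=0x23
After byte 4 (0xC2): reg=0xA9
After byte 5 (0x4D): reg=0xB2
After byte 6 (0xBD): reg=0x2D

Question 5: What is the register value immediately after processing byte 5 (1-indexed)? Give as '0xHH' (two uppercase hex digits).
Answer: 0xB2

Derivation:
After byte 1 (0xF1): reg=0xD9
After byte 2 (0x1E): reg=0x5B
After byte 3 (0x56): reg=0x23
After byte 4 (0xC2): reg=0xA9
After byte 5 (0x4D): reg=0xB2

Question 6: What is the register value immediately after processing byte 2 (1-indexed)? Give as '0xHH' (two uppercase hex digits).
After byte 1 (0xF1): reg=0xD9
After byte 2 (0x1E): reg=0x5B

Answer: 0x5B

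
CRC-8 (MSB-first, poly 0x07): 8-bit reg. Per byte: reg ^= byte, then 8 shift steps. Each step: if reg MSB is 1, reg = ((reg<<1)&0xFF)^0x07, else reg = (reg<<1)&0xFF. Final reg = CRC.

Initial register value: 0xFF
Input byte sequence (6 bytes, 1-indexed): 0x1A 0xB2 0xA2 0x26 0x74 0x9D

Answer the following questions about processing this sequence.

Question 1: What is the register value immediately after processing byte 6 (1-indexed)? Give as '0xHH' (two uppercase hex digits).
Answer: 0xE8

Derivation:
After byte 1 (0x1A): reg=0xB5
After byte 2 (0xB2): reg=0x15
After byte 3 (0xA2): reg=0x0C
After byte 4 (0x26): reg=0xD6
After byte 5 (0x74): reg=0x67
After byte 6 (0x9D): reg=0xE8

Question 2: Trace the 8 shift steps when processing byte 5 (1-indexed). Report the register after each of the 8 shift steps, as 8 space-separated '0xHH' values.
Answer: 0x43 0x86 0x0B 0x16 0x2C 0x58 0xB0 0x67

Derivation:
After byte 1 (0x1A): reg=0xB5
After byte 2 (0xB2): reg=0x15
After byte 3 (0xA2): reg=0x0C
After byte 4 (0x26): reg=0xD6
Register before byte 5: 0xD6
After XOR with byte 0x74: 0xA2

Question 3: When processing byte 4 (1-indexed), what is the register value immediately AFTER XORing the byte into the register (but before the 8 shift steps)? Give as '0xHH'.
Register before byte 4: 0x0C
Byte 4: 0x26
0x0C XOR 0x26 = 0x2A

Answer: 0x2A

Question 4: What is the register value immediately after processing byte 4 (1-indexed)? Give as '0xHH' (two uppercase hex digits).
After byte 1 (0x1A): reg=0xB5
After byte 2 (0xB2): reg=0x15
After byte 3 (0xA2): reg=0x0C
After byte 4 (0x26): reg=0xD6

Answer: 0xD6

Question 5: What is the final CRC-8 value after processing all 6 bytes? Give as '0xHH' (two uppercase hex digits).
Answer: 0xE8

Derivation:
After byte 1 (0x1A): reg=0xB5
After byte 2 (0xB2): reg=0x15
After byte 3 (0xA2): reg=0x0C
After byte 4 (0x26): reg=0xD6
After byte 5 (0x74): reg=0x67
After byte 6 (0x9D): reg=0xE8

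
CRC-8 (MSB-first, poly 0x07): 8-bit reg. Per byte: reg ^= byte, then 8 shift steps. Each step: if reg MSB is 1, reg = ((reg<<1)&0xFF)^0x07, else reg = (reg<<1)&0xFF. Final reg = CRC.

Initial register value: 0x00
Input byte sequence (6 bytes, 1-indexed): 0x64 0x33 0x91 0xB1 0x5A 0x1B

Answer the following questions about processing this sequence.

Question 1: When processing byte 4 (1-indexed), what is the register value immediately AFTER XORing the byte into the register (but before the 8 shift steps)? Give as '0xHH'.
Answer: 0xE7

Derivation:
Register before byte 4: 0x56
Byte 4: 0xB1
0x56 XOR 0xB1 = 0xE7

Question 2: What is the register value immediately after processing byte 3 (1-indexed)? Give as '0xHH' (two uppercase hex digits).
Answer: 0x56

Derivation:
After byte 1 (0x64): reg=0x3B
After byte 2 (0x33): reg=0x38
After byte 3 (0x91): reg=0x56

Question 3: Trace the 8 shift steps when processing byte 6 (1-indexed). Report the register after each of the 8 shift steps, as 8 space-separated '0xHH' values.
Answer: 0x63 0xC6 0x8B 0x11 0x22 0x44 0x88 0x17

Derivation:
After byte 1 (0x64): reg=0x3B
After byte 2 (0x33): reg=0x38
After byte 3 (0x91): reg=0x56
After byte 4 (0xB1): reg=0xBB
After byte 5 (0x5A): reg=0xA9
Register before byte 6: 0xA9
After XOR with byte 0x1B: 0xB2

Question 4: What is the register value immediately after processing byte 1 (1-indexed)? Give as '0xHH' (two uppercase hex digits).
Answer: 0x3B

Derivation:
After byte 1 (0x64): reg=0x3B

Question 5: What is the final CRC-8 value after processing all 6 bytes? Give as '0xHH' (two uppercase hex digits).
After byte 1 (0x64): reg=0x3B
After byte 2 (0x33): reg=0x38
After byte 3 (0x91): reg=0x56
After byte 4 (0xB1): reg=0xBB
After byte 5 (0x5A): reg=0xA9
After byte 6 (0x1B): reg=0x17

Answer: 0x17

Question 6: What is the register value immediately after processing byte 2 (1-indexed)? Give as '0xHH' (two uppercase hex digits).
After byte 1 (0x64): reg=0x3B
After byte 2 (0x33): reg=0x38

Answer: 0x38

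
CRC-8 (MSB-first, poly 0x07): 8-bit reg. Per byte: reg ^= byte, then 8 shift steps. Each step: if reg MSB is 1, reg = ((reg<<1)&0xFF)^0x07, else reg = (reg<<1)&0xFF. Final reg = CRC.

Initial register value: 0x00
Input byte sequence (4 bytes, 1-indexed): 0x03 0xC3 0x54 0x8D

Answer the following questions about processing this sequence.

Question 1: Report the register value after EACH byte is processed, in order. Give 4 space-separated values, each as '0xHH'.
0x09 0x78 0xC4 0xF8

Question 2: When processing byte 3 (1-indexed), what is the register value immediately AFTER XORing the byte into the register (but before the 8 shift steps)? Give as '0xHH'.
Register before byte 3: 0x78
Byte 3: 0x54
0x78 XOR 0x54 = 0x2C

Answer: 0x2C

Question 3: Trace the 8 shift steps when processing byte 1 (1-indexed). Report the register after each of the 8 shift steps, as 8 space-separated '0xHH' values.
Answer: 0x06 0x0C 0x18 0x30 0x60 0xC0 0x87 0x09

Derivation:
Register before byte 1: 0x00
After XOR with byte 0x03: 0x03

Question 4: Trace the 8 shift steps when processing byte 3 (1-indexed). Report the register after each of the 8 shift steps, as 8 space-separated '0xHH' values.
After byte 1 (0x03): reg=0x09
After byte 2 (0xC3): reg=0x78
Register before byte 3: 0x78
After XOR with byte 0x54: 0x2C

Answer: 0x58 0xB0 0x67 0xCE 0x9B 0x31 0x62 0xC4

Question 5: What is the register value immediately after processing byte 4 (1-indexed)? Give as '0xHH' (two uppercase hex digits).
Answer: 0xF8

Derivation:
After byte 1 (0x03): reg=0x09
After byte 2 (0xC3): reg=0x78
After byte 3 (0x54): reg=0xC4
After byte 4 (0x8D): reg=0xF8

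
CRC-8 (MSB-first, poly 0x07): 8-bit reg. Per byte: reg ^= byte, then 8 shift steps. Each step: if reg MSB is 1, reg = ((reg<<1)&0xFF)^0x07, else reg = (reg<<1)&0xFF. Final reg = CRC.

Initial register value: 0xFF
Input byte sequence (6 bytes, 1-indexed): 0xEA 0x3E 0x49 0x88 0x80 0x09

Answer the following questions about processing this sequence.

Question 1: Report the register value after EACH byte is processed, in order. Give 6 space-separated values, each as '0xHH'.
0x6B 0xAC 0xB5 0xB3 0x99 0xF9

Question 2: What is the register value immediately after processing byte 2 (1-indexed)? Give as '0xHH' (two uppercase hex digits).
After byte 1 (0xEA): reg=0x6B
After byte 2 (0x3E): reg=0xAC

Answer: 0xAC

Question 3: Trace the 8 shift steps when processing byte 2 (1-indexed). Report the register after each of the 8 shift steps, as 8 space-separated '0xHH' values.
After byte 1 (0xEA): reg=0x6B
Register before byte 2: 0x6B
After XOR with byte 0x3E: 0x55

Answer: 0xAA 0x53 0xA6 0x4B 0x96 0x2B 0x56 0xAC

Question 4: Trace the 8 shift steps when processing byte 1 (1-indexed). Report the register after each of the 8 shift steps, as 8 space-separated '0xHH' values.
Register before byte 1: 0xFF
After XOR with byte 0xEA: 0x15

Answer: 0x2A 0x54 0xA8 0x57 0xAE 0x5B 0xB6 0x6B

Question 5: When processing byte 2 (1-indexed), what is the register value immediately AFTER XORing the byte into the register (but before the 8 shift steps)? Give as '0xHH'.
Answer: 0x55

Derivation:
Register before byte 2: 0x6B
Byte 2: 0x3E
0x6B XOR 0x3E = 0x55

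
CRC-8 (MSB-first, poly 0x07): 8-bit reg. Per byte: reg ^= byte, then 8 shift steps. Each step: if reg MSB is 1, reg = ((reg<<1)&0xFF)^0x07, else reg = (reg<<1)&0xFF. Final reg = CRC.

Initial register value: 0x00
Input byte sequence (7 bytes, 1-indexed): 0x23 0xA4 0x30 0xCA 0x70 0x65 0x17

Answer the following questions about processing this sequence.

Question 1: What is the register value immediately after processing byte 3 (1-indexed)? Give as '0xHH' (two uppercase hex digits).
Answer: 0x22

Derivation:
After byte 1 (0x23): reg=0xE9
After byte 2 (0xA4): reg=0xE4
After byte 3 (0x30): reg=0x22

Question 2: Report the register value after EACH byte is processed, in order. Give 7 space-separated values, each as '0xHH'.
0xE9 0xE4 0x22 0x96 0xBC 0x01 0x62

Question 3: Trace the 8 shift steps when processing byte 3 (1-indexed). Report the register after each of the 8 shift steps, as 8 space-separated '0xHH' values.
After byte 1 (0x23): reg=0xE9
After byte 2 (0xA4): reg=0xE4
Register before byte 3: 0xE4
After XOR with byte 0x30: 0xD4

Answer: 0xAF 0x59 0xB2 0x63 0xC6 0x8B 0x11 0x22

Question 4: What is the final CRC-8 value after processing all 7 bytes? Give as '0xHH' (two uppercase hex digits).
Answer: 0x62

Derivation:
After byte 1 (0x23): reg=0xE9
After byte 2 (0xA4): reg=0xE4
After byte 3 (0x30): reg=0x22
After byte 4 (0xCA): reg=0x96
After byte 5 (0x70): reg=0xBC
After byte 6 (0x65): reg=0x01
After byte 7 (0x17): reg=0x62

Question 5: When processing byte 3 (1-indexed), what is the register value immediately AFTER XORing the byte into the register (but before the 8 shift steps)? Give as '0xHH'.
Answer: 0xD4

Derivation:
Register before byte 3: 0xE4
Byte 3: 0x30
0xE4 XOR 0x30 = 0xD4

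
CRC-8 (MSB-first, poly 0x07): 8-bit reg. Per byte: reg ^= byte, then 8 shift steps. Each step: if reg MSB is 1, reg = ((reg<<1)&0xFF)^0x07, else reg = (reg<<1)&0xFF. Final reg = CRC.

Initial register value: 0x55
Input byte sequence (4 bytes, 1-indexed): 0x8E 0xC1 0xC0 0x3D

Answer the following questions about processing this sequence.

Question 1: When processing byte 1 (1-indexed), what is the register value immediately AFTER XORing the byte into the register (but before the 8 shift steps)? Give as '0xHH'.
Register before byte 1: 0x55
Byte 1: 0x8E
0x55 XOR 0x8E = 0xDB

Answer: 0xDB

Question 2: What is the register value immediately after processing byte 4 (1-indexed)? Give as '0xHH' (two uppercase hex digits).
After byte 1 (0x8E): reg=0x0F
After byte 2 (0xC1): reg=0x64
After byte 3 (0xC0): reg=0x75
After byte 4 (0x3D): reg=0xFF

Answer: 0xFF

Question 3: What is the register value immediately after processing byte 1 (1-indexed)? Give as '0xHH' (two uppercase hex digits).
Answer: 0x0F

Derivation:
After byte 1 (0x8E): reg=0x0F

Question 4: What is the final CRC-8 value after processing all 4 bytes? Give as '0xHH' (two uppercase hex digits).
Answer: 0xFF

Derivation:
After byte 1 (0x8E): reg=0x0F
After byte 2 (0xC1): reg=0x64
After byte 3 (0xC0): reg=0x75
After byte 4 (0x3D): reg=0xFF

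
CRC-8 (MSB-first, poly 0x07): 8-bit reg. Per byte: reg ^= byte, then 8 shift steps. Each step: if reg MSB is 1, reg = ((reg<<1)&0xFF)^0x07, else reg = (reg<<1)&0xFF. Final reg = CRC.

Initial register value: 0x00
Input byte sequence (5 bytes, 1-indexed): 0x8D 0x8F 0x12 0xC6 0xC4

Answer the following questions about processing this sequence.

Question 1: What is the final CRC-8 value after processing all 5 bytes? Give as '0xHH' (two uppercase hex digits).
Answer: 0x35

Derivation:
After byte 1 (0x8D): reg=0xAA
After byte 2 (0x8F): reg=0xFB
After byte 3 (0x12): reg=0x91
After byte 4 (0xC6): reg=0xA2
After byte 5 (0xC4): reg=0x35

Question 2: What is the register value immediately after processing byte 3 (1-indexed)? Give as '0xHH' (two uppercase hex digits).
After byte 1 (0x8D): reg=0xAA
After byte 2 (0x8F): reg=0xFB
After byte 3 (0x12): reg=0x91

Answer: 0x91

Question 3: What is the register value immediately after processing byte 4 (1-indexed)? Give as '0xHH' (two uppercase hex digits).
After byte 1 (0x8D): reg=0xAA
After byte 2 (0x8F): reg=0xFB
After byte 3 (0x12): reg=0x91
After byte 4 (0xC6): reg=0xA2

Answer: 0xA2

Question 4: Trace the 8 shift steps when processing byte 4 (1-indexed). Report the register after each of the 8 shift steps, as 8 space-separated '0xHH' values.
Answer: 0xAE 0x5B 0xB6 0x6B 0xD6 0xAB 0x51 0xA2

Derivation:
After byte 1 (0x8D): reg=0xAA
After byte 2 (0x8F): reg=0xFB
After byte 3 (0x12): reg=0x91
Register before byte 4: 0x91
After XOR with byte 0xC6: 0x57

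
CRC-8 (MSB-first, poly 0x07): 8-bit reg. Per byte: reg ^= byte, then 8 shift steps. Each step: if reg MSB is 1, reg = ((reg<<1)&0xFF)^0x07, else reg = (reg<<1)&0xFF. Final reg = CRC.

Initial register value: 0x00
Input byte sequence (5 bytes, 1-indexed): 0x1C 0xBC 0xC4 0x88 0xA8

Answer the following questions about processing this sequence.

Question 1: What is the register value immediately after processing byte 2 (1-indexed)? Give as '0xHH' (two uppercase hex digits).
After byte 1 (0x1C): reg=0x54
After byte 2 (0xBC): reg=0x96

Answer: 0x96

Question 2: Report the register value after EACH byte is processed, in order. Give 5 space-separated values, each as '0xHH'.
0x54 0x96 0xB9 0x97 0xBD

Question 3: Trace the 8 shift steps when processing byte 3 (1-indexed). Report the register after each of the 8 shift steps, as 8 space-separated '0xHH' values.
After byte 1 (0x1C): reg=0x54
After byte 2 (0xBC): reg=0x96
Register before byte 3: 0x96
After XOR with byte 0xC4: 0x52

Answer: 0xA4 0x4F 0x9E 0x3B 0x76 0xEC 0xDF 0xB9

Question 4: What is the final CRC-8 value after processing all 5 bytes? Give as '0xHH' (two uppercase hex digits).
Answer: 0xBD

Derivation:
After byte 1 (0x1C): reg=0x54
After byte 2 (0xBC): reg=0x96
After byte 3 (0xC4): reg=0xB9
After byte 4 (0x88): reg=0x97
After byte 5 (0xA8): reg=0xBD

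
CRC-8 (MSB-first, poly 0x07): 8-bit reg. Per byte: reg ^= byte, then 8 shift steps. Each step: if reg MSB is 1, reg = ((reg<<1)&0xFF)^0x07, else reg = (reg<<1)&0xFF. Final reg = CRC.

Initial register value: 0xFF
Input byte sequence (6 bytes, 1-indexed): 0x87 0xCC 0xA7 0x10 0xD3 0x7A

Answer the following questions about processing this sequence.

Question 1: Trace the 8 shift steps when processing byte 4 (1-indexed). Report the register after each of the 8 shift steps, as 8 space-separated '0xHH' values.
Answer: 0x96 0x2B 0x56 0xAC 0x5F 0xBE 0x7B 0xF6

Derivation:
After byte 1 (0x87): reg=0x6F
After byte 2 (0xCC): reg=0x60
After byte 3 (0xA7): reg=0x5B
Register before byte 4: 0x5B
After XOR with byte 0x10: 0x4B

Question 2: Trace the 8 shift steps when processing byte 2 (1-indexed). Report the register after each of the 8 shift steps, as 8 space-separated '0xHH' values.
Answer: 0x41 0x82 0x03 0x06 0x0C 0x18 0x30 0x60

Derivation:
After byte 1 (0x87): reg=0x6F
Register before byte 2: 0x6F
After XOR with byte 0xCC: 0xA3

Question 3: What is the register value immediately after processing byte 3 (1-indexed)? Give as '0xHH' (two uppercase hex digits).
Answer: 0x5B

Derivation:
After byte 1 (0x87): reg=0x6F
After byte 2 (0xCC): reg=0x60
After byte 3 (0xA7): reg=0x5B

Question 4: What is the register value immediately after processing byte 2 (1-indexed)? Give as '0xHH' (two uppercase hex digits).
After byte 1 (0x87): reg=0x6F
After byte 2 (0xCC): reg=0x60

Answer: 0x60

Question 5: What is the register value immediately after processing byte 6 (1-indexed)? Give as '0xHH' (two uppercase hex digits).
After byte 1 (0x87): reg=0x6F
After byte 2 (0xCC): reg=0x60
After byte 3 (0xA7): reg=0x5B
After byte 4 (0x10): reg=0xF6
After byte 5 (0xD3): reg=0xFB
After byte 6 (0x7A): reg=0x8E

Answer: 0x8E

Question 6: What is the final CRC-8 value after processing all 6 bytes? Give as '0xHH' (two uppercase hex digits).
Answer: 0x8E

Derivation:
After byte 1 (0x87): reg=0x6F
After byte 2 (0xCC): reg=0x60
After byte 3 (0xA7): reg=0x5B
After byte 4 (0x10): reg=0xF6
After byte 5 (0xD3): reg=0xFB
After byte 6 (0x7A): reg=0x8E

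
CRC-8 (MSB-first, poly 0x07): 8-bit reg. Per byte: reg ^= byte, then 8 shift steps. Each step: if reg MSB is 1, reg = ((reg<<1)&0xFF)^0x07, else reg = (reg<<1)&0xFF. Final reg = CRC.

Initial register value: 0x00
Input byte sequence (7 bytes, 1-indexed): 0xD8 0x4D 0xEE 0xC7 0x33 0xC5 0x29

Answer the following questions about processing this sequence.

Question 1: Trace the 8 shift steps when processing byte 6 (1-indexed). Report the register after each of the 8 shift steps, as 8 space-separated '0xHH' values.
After byte 1 (0xD8): reg=0x06
After byte 2 (0x4D): reg=0xF6
After byte 3 (0xEE): reg=0x48
After byte 4 (0xC7): reg=0xA4
After byte 5 (0x33): reg=0xEC
Register before byte 6: 0xEC
After XOR with byte 0xC5: 0x29

Answer: 0x52 0xA4 0x4F 0x9E 0x3B 0x76 0xEC 0xDF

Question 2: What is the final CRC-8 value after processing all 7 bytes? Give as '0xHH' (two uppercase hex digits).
Answer: 0xCC

Derivation:
After byte 1 (0xD8): reg=0x06
After byte 2 (0x4D): reg=0xF6
After byte 3 (0xEE): reg=0x48
After byte 4 (0xC7): reg=0xA4
After byte 5 (0x33): reg=0xEC
After byte 6 (0xC5): reg=0xDF
After byte 7 (0x29): reg=0xCC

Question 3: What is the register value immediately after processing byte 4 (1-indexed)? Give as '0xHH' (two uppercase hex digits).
After byte 1 (0xD8): reg=0x06
After byte 2 (0x4D): reg=0xF6
After byte 3 (0xEE): reg=0x48
After byte 4 (0xC7): reg=0xA4

Answer: 0xA4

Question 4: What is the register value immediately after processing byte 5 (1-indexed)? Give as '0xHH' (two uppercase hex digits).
Answer: 0xEC

Derivation:
After byte 1 (0xD8): reg=0x06
After byte 2 (0x4D): reg=0xF6
After byte 3 (0xEE): reg=0x48
After byte 4 (0xC7): reg=0xA4
After byte 5 (0x33): reg=0xEC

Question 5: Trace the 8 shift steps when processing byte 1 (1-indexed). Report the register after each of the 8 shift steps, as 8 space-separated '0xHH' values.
Answer: 0xB7 0x69 0xD2 0xA3 0x41 0x82 0x03 0x06

Derivation:
Register before byte 1: 0x00
After XOR with byte 0xD8: 0xD8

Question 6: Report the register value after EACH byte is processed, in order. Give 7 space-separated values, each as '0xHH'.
0x06 0xF6 0x48 0xA4 0xEC 0xDF 0xCC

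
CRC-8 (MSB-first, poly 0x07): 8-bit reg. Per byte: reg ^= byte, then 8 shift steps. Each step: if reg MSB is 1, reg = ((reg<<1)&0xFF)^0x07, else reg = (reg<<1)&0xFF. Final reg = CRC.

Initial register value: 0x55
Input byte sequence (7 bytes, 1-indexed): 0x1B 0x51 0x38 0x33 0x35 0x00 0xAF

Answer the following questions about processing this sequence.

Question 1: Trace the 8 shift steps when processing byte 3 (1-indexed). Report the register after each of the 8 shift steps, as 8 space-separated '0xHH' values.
Answer: 0x0A 0x14 0x28 0x50 0xA0 0x47 0x8E 0x1B

Derivation:
After byte 1 (0x1B): reg=0xED
After byte 2 (0x51): reg=0x3D
Register before byte 3: 0x3D
After XOR with byte 0x38: 0x05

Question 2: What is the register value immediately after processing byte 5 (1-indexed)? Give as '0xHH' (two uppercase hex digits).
Answer: 0x8D

Derivation:
After byte 1 (0x1B): reg=0xED
After byte 2 (0x51): reg=0x3D
After byte 3 (0x38): reg=0x1B
After byte 4 (0x33): reg=0xD8
After byte 5 (0x35): reg=0x8D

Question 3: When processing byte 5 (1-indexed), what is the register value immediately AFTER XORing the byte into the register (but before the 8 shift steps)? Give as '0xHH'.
Register before byte 5: 0xD8
Byte 5: 0x35
0xD8 XOR 0x35 = 0xED

Answer: 0xED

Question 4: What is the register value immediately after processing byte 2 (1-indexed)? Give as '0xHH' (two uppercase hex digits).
After byte 1 (0x1B): reg=0xED
After byte 2 (0x51): reg=0x3D

Answer: 0x3D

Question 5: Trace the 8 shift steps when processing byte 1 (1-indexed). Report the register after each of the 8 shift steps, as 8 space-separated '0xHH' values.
Answer: 0x9C 0x3F 0x7E 0xFC 0xFF 0xF9 0xF5 0xED

Derivation:
Register before byte 1: 0x55
After XOR with byte 0x1B: 0x4E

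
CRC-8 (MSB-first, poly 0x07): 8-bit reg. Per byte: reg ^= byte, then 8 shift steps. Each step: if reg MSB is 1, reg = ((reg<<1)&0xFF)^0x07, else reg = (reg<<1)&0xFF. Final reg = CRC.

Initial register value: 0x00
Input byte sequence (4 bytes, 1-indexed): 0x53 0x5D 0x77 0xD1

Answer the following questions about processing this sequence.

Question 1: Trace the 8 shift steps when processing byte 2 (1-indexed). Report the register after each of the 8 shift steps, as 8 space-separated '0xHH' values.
After byte 1 (0x53): reg=0xBE
Register before byte 2: 0xBE
After XOR with byte 0x5D: 0xE3

Answer: 0xC1 0x85 0x0D 0x1A 0x34 0x68 0xD0 0xA7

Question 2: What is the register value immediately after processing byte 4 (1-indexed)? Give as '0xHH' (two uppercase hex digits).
Answer: 0x83

Derivation:
After byte 1 (0x53): reg=0xBE
After byte 2 (0x5D): reg=0xA7
After byte 3 (0x77): reg=0x3E
After byte 4 (0xD1): reg=0x83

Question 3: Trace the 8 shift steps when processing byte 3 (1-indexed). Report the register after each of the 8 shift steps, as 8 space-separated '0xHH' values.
Answer: 0xA7 0x49 0x92 0x23 0x46 0x8C 0x1F 0x3E

Derivation:
After byte 1 (0x53): reg=0xBE
After byte 2 (0x5D): reg=0xA7
Register before byte 3: 0xA7
After XOR with byte 0x77: 0xD0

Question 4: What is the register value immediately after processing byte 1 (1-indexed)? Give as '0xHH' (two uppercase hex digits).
Answer: 0xBE

Derivation:
After byte 1 (0x53): reg=0xBE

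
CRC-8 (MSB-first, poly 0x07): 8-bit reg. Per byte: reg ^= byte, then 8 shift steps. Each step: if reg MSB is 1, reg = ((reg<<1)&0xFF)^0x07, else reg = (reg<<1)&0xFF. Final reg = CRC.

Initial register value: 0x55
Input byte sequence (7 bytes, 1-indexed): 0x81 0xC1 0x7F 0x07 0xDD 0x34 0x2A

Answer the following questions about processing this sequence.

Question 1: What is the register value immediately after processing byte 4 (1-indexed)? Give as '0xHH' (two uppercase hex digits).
Answer: 0x07

Derivation:
After byte 1 (0x81): reg=0x22
After byte 2 (0xC1): reg=0xA7
After byte 3 (0x7F): reg=0x06
After byte 4 (0x07): reg=0x07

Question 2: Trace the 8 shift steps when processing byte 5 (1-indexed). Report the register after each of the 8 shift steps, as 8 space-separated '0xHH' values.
Answer: 0xB3 0x61 0xC2 0x83 0x01 0x02 0x04 0x08

Derivation:
After byte 1 (0x81): reg=0x22
After byte 2 (0xC1): reg=0xA7
After byte 3 (0x7F): reg=0x06
After byte 4 (0x07): reg=0x07
Register before byte 5: 0x07
After XOR with byte 0xDD: 0xDA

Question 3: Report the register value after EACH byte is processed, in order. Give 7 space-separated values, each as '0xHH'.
0x22 0xA7 0x06 0x07 0x08 0xB4 0xD3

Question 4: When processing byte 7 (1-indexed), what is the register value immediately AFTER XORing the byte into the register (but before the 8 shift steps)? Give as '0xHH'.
Answer: 0x9E

Derivation:
Register before byte 7: 0xB4
Byte 7: 0x2A
0xB4 XOR 0x2A = 0x9E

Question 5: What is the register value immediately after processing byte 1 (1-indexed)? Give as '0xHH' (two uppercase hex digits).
Answer: 0x22

Derivation:
After byte 1 (0x81): reg=0x22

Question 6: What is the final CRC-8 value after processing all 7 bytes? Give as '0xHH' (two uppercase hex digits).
Answer: 0xD3

Derivation:
After byte 1 (0x81): reg=0x22
After byte 2 (0xC1): reg=0xA7
After byte 3 (0x7F): reg=0x06
After byte 4 (0x07): reg=0x07
After byte 5 (0xDD): reg=0x08
After byte 6 (0x34): reg=0xB4
After byte 7 (0x2A): reg=0xD3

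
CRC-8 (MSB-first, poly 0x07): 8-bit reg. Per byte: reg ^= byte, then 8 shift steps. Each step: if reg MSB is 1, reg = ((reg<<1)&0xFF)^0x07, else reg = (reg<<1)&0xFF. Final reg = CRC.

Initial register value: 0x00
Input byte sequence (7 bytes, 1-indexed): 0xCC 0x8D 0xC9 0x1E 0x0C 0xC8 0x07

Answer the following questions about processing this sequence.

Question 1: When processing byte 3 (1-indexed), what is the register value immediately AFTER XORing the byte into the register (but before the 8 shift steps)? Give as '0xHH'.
Answer: 0x72

Derivation:
Register before byte 3: 0xBB
Byte 3: 0xC9
0xBB XOR 0xC9 = 0x72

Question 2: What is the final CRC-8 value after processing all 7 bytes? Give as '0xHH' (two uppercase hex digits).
After byte 1 (0xCC): reg=0x6A
After byte 2 (0x8D): reg=0xBB
After byte 3 (0xC9): reg=0x59
After byte 4 (0x1E): reg=0xD2
After byte 5 (0x0C): reg=0x14
After byte 6 (0xC8): reg=0x1A
After byte 7 (0x07): reg=0x53

Answer: 0x53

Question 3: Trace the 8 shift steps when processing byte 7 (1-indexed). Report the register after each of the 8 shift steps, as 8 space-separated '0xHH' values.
Answer: 0x3A 0x74 0xE8 0xD7 0xA9 0x55 0xAA 0x53

Derivation:
After byte 1 (0xCC): reg=0x6A
After byte 2 (0x8D): reg=0xBB
After byte 3 (0xC9): reg=0x59
After byte 4 (0x1E): reg=0xD2
After byte 5 (0x0C): reg=0x14
After byte 6 (0xC8): reg=0x1A
Register before byte 7: 0x1A
After XOR with byte 0x07: 0x1D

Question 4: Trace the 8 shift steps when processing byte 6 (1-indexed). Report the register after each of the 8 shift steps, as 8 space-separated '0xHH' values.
After byte 1 (0xCC): reg=0x6A
After byte 2 (0x8D): reg=0xBB
After byte 3 (0xC9): reg=0x59
After byte 4 (0x1E): reg=0xD2
After byte 5 (0x0C): reg=0x14
Register before byte 6: 0x14
After XOR with byte 0xC8: 0xDC

Answer: 0xBF 0x79 0xF2 0xE3 0xC1 0x85 0x0D 0x1A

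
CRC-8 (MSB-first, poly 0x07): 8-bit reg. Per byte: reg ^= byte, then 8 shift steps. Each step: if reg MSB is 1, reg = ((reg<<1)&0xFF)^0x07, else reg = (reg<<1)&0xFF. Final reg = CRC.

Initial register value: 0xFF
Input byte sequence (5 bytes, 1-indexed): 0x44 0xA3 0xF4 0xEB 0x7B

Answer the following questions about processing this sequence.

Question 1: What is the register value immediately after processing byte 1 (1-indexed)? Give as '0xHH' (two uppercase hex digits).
Answer: 0x28

Derivation:
After byte 1 (0x44): reg=0x28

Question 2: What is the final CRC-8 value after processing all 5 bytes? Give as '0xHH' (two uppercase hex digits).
After byte 1 (0x44): reg=0x28
After byte 2 (0xA3): reg=0xB8
After byte 3 (0xF4): reg=0xE3
After byte 4 (0xEB): reg=0x38
After byte 5 (0x7B): reg=0xCE

Answer: 0xCE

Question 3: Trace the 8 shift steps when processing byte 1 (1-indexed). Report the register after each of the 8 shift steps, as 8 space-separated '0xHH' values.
Register before byte 1: 0xFF
After XOR with byte 0x44: 0xBB

Answer: 0x71 0xE2 0xC3 0x81 0x05 0x0A 0x14 0x28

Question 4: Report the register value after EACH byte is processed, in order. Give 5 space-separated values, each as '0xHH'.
0x28 0xB8 0xE3 0x38 0xCE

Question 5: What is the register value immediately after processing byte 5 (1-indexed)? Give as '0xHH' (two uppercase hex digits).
Answer: 0xCE

Derivation:
After byte 1 (0x44): reg=0x28
After byte 2 (0xA3): reg=0xB8
After byte 3 (0xF4): reg=0xE3
After byte 4 (0xEB): reg=0x38
After byte 5 (0x7B): reg=0xCE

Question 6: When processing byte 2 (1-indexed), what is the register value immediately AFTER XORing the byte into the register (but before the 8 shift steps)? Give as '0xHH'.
Register before byte 2: 0x28
Byte 2: 0xA3
0x28 XOR 0xA3 = 0x8B

Answer: 0x8B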